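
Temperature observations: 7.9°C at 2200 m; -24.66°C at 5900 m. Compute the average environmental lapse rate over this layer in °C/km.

Γ = −ΔT/Δz = (7.9 − (-24.66)) / (5900 − 2200) m
  = 32.56°C / 3.7 km = 8.8°C/km

8.8°C/km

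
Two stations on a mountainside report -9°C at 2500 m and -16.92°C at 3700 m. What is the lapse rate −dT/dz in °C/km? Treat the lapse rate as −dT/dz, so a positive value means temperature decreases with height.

Γ = −ΔT/Δz = (-9 − (-16.92)) / (3700 − 2500) m
  = 7.92°C / 1.2 km = 6.6°C/km

6.6°C/km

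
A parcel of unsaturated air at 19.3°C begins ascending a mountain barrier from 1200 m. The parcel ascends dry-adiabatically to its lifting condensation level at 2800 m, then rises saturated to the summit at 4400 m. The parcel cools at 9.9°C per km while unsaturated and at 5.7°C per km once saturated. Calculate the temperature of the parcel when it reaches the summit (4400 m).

1200–2800 m, dry: Δz = 1.6 km ⇒ ΔT = -15.84°C; T = 3.46°C
2800–4400 m, saturated: Δz = 1.6 km ⇒ ΔT = -9.12°C; T = -5.66°C

-5.66°C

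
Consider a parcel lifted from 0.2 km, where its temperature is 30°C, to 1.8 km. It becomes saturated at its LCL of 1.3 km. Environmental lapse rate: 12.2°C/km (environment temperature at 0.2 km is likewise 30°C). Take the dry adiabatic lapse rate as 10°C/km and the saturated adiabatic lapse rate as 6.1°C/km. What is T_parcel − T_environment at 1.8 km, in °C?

+5.47°C (parcel warmer than environment)

Parcel:
  From 200 m to 1300 m (dry): cools by 10 × 1.1 = 11°C, giving 19°C.
  From 1300 m to 1800 m (saturated): cools by 6.1 × 0.5 = 3.05°C, giving 15.95°C.
Environment:
  From 200 m to 1800 m (environment): cools by 12.2 × 1.6 = 19.52°C, giving 10.48°C.
T_parcel − T_env = 15.95 − 10.48 = +5.47°C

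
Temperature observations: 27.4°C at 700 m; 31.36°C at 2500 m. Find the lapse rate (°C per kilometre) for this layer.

-2.2°C/km

Γ = −ΔT/Δz = (27.4 − 31.36) / (2500 − 700) m
  = -3.96°C / 1.8 km = -2.2°C/km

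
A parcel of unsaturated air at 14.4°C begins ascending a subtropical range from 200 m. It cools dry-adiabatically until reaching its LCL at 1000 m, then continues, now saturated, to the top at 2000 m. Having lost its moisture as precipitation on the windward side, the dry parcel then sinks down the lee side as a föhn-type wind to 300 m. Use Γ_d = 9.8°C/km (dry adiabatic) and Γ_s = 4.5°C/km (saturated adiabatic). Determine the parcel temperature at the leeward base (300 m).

200 → 1000 m (dry, 9.8°C/km): ΔT = -9.8 × 0.8 = -7.84°C → T = 6.56°C
1000 → 2000 m (saturated, 4.5°C/km): ΔT = -4.5 × 1 = -4.5°C → T = 2.06°C
2000 → 300 m (dry descent, 9.8°C/km): ΔT = +9.8 × 1.7 = +16.66°C → T = 18.72°C

18.72°C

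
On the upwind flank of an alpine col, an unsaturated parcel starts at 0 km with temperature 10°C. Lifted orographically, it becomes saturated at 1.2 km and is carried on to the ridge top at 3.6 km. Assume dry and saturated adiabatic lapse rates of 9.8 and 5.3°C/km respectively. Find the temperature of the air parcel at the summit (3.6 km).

-14.48°C

From 0 m to 1200 m (dry): cools by 9.8 × 1.2 = 11.76°C, giving -1.76°C.
From 1200 m to 3600 m (saturated): cools by 5.3 × 2.4 = 12.72°C, giving -14.48°C.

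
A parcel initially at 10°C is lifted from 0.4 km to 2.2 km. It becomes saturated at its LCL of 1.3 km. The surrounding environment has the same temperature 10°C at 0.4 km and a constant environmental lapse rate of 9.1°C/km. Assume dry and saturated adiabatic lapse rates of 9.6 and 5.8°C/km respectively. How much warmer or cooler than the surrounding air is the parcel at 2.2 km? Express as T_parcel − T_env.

+2.52°C (parcel warmer than environment)

Parcel:
  From 400 m to 1300 m (dry): cools by 9.6 × 0.9 = 8.64°C, giving 1.36°C.
  From 1300 m to 2200 m (saturated): cools by 5.8 × 0.9 = 5.22°C, giving -3.86°C.
Environment:
  From 400 m to 2200 m (environment): cools by 9.1 × 1.8 = 16.38°C, giving -6.38°C.
T_parcel − T_env = -3.86 − (-6.38) = +2.52°C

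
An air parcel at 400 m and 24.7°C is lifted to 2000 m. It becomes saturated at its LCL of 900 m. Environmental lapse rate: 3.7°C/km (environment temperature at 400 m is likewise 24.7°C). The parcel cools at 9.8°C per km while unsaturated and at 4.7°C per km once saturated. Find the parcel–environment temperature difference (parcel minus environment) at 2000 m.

-4.15°C (parcel cooler than environment)

Parcel:
  From 400 m to 900 m (dry): cools by 9.8 × 0.5 = 4.9°C, giving 19.8°C.
  From 900 m to 2000 m (saturated): cools by 4.7 × 1.1 = 5.17°C, giving 14.63°C.
Environment:
  From 400 m to 2000 m (environment): cools by 3.7 × 1.6 = 5.92°C, giving 18.78°C.
T_parcel − T_env = 14.63 − 18.78 = -4.15°C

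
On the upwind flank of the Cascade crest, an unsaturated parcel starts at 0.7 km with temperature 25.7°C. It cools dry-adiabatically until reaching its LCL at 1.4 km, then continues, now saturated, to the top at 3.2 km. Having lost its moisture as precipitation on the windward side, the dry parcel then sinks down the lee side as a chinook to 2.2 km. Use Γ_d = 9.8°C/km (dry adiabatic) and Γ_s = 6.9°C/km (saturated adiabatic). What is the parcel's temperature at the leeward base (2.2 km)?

16.22°C

700 → 1400 m (dry, 9.8°C/km): ΔT = -9.8 × 0.7 = -6.86°C → T = 18.84°C
1400 → 3200 m (saturated, 6.9°C/km): ΔT = -6.9 × 1.8 = -12.42°C → T = 6.42°C
3200 → 2200 m (dry descent, 9.8°C/km): ΔT = +9.8 × 1 = +9.8°C → T = 16.22°C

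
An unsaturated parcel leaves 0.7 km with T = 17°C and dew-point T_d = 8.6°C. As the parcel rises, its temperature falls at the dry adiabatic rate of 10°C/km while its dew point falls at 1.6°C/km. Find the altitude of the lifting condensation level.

1.7 km

T and T_d converge at 10 − 1.6 = 8.4°C per km
Height above start = (17 − 8.6) / 8.4 = 1 km
LCL altitude = 700 m + 1000 m = 1700 m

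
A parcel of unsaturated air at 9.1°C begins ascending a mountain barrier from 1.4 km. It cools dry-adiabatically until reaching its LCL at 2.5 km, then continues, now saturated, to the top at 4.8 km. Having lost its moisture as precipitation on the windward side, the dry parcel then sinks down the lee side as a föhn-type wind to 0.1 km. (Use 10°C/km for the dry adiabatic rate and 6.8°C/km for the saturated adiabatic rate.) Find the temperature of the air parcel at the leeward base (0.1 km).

1400 → 2500 m (dry, 10°C/km): ΔT = -10 × 1.1 = -11°C → T = -1.9°C
2500 → 4800 m (saturated, 6.8°C/km): ΔT = -6.8 × 2.3 = -15.64°C → T = -17.54°C
4800 → 100 m (dry descent, 10°C/km): ΔT = +10 × 4.7 = +47°C → T = 29.46°C

29.46°C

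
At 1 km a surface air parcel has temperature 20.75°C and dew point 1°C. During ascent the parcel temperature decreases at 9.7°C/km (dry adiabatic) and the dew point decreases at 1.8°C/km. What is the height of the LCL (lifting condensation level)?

3.5 km

T and T_d converge at 9.7 − 1.8 = 7.9°C per km
Height above start = (20.75 − 1) / 7.9 = 2.5 km
LCL altitude = 1000 m + 2500 m = 3500 m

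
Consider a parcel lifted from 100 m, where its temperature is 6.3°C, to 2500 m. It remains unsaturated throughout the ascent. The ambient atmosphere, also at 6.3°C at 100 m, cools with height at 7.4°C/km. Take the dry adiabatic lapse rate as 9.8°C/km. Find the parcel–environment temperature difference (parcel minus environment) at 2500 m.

-5.76°C (parcel cooler than environment)

Parcel:
  100 → 2500 m (dry, 9.8°C/km): ΔT = -9.8 × 2.4 = -23.52°C → T = -17.22°C
Environment:
  100 → 2500 m (environment, 7.4°C/km): ΔT = -7.4 × 2.4 = -17.76°C → T = -11.46°C
T_parcel − T_env = -17.22 − (-11.46) = -5.76°C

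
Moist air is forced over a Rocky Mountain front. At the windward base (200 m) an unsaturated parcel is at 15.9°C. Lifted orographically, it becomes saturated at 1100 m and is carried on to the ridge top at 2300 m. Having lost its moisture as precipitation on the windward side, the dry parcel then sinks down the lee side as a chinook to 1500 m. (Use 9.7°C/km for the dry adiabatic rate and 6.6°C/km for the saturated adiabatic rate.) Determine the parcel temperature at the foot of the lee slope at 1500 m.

200 → 1100 m (dry, 9.7°C/km): ΔT = -9.7 × 0.9 = -8.73°C → T = 7.17°C
1100 → 2300 m (saturated, 6.6°C/km): ΔT = -6.6 × 1.2 = -7.92°C → T = -0.75°C
2300 → 1500 m (dry descent, 9.7°C/km): ΔT = +9.7 × 0.8 = +7.76°C → T = 7.01°C

7.01°C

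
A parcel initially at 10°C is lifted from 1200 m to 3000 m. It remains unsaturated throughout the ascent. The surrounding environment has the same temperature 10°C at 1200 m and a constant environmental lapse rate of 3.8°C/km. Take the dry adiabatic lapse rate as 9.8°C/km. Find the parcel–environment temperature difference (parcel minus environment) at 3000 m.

Parcel:
  1200 → 3000 m (dry, 9.8°C/km): ΔT = -9.8 × 1.8 = -17.64°C → T = -7.64°C
Environment:
  1200 → 3000 m (environment, 3.8°C/km): ΔT = -3.8 × 1.8 = -6.84°C → T = 3.16°C
T_parcel − T_env = -7.64 − 3.16 = -10.8°C

-10.8°C (parcel cooler than environment)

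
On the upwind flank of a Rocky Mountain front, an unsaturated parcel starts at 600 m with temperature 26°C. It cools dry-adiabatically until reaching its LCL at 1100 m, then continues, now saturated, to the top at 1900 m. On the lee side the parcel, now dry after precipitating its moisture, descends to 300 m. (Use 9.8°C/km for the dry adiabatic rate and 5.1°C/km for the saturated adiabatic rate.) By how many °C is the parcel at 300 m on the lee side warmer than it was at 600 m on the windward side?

+6.7°C

Dry to 1100 m: -9.8 × 0.5 km = -4.9°C, so T = 21.1°C.
Saturated to 1900 m: -5.1 × 0.8 km = -4.08°C, so T = 17.02°C.
Dry descent to 300 m: +9.8 × 1.6 km = +15.68°C, so T = 32.7°C.
Net change vs windward start: 32.7 − 26 = +6.7°C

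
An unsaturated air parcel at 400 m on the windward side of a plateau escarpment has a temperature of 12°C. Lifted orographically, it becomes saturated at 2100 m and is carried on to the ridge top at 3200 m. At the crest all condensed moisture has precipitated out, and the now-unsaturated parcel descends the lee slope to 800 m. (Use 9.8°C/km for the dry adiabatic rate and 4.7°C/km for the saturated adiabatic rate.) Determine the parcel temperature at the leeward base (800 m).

400 → 2100 m (dry, 9.8°C/km): ΔT = -9.8 × 1.7 = -16.66°C → T = -4.66°C
2100 → 3200 m (saturated, 4.7°C/km): ΔT = -4.7 × 1.1 = -5.17°C → T = -9.83°C
3200 → 800 m (dry descent, 9.8°C/km): ΔT = +9.8 × 2.4 = +23.52°C → T = 13.69°C

13.69°C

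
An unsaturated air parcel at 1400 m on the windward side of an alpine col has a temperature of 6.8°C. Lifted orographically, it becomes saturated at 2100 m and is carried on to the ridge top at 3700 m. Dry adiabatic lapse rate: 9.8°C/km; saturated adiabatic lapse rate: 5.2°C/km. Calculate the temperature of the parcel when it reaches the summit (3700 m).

-8.38°C

1400–2100 m, dry: Δz = 0.7 km ⇒ ΔT = -6.86°C; T = -0.06°C
2100–3700 m, saturated: Δz = 1.6 km ⇒ ΔT = -8.32°C; T = -8.38°C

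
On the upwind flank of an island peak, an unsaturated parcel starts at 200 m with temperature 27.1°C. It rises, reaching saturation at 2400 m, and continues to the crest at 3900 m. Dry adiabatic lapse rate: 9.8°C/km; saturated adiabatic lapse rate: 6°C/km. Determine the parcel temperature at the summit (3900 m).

-3.46°C

200–2400 m, dry: Δz = 2.2 km ⇒ ΔT = -21.56°C; T = 5.54°C
2400–3900 m, saturated: Δz = 1.5 km ⇒ ΔT = -9°C; T = -3.46°C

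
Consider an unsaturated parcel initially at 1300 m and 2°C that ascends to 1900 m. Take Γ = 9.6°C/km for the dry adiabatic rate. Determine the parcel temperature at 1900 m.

1300–1900 m, dry adiabatic: Δz = 0.6 km ⇒ ΔT = -5.76°C; T = -3.76°C

-3.76°C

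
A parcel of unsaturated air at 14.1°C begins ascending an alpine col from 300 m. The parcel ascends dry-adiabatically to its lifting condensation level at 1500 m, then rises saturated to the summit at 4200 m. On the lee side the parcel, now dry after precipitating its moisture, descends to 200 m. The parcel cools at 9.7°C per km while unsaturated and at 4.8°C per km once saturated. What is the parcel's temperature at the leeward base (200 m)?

300 → 1500 m (dry, 9.7°C/km): ΔT = -9.7 × 1.2 = -11.64°C → T = 2.46°C
1500 → 4200 m (saturated, 4.8°C/km): ΔT = -4.8 × 2.7 = -12.96°C → T = -10.5°C
4200 → 200 m (dry descent, 9.7°C/km): ΔT = +9.7 × 4 = +38.8°C → T = 28.3°C

28.3°C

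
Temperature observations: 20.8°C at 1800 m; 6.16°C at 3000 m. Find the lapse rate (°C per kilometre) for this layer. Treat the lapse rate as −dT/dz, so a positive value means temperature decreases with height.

Γ = −ΔT/Δz = (20.8 − 6.16) / (3000 − 1800) m
  = 14.64°C / 1.2 km = 12.2°C/km

12.2°C/km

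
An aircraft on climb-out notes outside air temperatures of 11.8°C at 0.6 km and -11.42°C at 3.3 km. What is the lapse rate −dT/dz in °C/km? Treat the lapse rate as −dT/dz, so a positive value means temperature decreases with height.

8.6°C/km

Γ = −ΔT/Δz = (11.8 − (-11.42)) / (3300 − 600) m
  = 23.22°C / 2.7 km = 8.6°C/km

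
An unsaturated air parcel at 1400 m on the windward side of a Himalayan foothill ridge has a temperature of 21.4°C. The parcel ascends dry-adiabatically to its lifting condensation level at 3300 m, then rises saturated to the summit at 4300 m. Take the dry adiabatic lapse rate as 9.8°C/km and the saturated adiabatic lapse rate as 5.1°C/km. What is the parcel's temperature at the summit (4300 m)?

1400–3300 m, dry: Δz = 1.9 km ⇒ ΔT = -18.62°C; T = 2.78°C
3300–4300 m, saturated: Δz = 1 km ⇒ ΔT = -5.1°C; T = -2.32°C

-2.32°C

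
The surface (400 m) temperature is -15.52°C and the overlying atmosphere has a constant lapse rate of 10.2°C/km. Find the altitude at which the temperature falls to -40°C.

2800 m

Height above start = (-15.52 − (-40)) / 10.2 = 2.4 km
Altitude = 400 m + 2400 m = 2800 m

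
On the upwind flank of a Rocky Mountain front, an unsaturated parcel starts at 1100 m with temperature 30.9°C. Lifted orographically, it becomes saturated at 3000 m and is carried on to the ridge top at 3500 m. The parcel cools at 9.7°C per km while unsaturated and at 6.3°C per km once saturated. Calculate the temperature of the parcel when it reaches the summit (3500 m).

From 1100 m to 3000 m (dry): cools by 9.7 × 1.9 = 18.43°C, giving 12.47°C.
From 3000 m to 3500 m (saturated): cools by 6.3 × 0.5 = 3.15°C, giving 9.32°C.

9.32°C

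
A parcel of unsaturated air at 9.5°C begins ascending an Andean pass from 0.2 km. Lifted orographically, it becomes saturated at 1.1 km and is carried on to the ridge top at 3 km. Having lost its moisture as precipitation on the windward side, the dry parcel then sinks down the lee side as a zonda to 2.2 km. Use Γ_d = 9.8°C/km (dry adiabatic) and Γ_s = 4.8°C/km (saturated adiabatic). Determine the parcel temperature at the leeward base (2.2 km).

-0.6°C

200 → 1100 m (dry, 9.8°C/km): ΔT = -9.8 × 0.9 = -8.82°C → T = 0.68°C
1100 → 3000 m (saturated, 4.8°C/km): ΔT = -4.8 × 1.9 = -9.12°C → T = -8.44°C
3000 → 2200 m (dry descent, 9.8°C/km): ΔT = +9.8 × 0.8 = +7.84°C → T = -0.6°C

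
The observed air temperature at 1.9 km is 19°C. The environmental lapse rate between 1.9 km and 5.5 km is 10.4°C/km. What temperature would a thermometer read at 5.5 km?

1900 → 5500 m (environmental, 10.4°C/km): ΔT = -10.4 × 3.6 = -37.44°C → T = -18.44°C

-18.44°C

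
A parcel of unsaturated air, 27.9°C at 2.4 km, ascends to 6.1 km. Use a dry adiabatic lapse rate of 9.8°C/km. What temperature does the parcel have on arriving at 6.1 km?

-8.36°C

2400 → 6100 m (dry adiabatic, 9.8°C/km): ΔT = -9.8 × 3.7 = -36.26°C → T = -8.36°C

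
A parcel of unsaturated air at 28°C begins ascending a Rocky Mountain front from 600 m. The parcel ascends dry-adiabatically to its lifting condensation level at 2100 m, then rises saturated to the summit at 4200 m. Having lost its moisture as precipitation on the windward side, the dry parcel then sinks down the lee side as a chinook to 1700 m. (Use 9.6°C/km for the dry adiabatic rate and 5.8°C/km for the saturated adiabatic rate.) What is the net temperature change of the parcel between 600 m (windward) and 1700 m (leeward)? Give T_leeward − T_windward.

-2.58°C

From 600 m to 2100 m (dry): cools by 9.6 × 1.5 = 14.4°C, giving 13.6°C.
From 2100 m to 4200 m (saturated): cools by 5.8 × 2.1 = 12.18°C, giving 1.42°C.
From 4200 m to 1700 m (dry descent): warms by 9.6 × 2.5 = 24°C, giving 25.42°C.
Net change vs windward start: 25.42 − 28 = -2.58°C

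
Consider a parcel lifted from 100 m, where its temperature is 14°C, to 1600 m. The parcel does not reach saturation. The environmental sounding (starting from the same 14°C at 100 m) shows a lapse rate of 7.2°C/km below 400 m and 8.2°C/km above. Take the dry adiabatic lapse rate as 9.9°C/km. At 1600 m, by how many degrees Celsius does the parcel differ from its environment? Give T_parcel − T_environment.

Parcel:
  Dry to 1600 m: -9.9 × 1.5 km = -14.85°C, so T = -0.85°C.
Environment:
  Environment, lower layer to 400 m: -7.2 × 0.3 km = -2.16°C, so T = 11.84°C.
  Environment, upper layer to 1600 m: -8.2 × 1.2 km = -9.84°C, so T = 2°C.
T_parcel − T_env = -0.85 − 2 = -2.85°C

-2.85°C (parcel cooler than environment)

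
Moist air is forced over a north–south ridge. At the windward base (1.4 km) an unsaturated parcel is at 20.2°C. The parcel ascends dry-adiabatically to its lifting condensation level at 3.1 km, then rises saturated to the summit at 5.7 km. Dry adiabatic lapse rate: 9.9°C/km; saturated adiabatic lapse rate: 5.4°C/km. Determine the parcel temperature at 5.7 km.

-10.67°C

From 1400 m to 3100 m (dry): cools by 9.9 × 1.7 = 16.83°C, giving 3.37°C.
From 3100 m to 5700 m (saturated): cools by 5.4 × 2.6 = 14.04°C, giving -10.67°C.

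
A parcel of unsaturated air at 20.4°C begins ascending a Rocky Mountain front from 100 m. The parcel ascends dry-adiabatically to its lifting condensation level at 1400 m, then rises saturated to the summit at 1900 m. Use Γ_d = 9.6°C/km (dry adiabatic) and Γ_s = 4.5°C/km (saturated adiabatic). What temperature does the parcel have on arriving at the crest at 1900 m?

100 → 1400 m (dry, 9.6°C/km): ΔT = -9.6 × 1.3 = -12.48°C → T = 7.92°C
1400 → 1900 m (saturated, 4.5°C/km): ΔT = -4.5 × 0.5 = -2.25°C → T = 5.67°C

5.67°C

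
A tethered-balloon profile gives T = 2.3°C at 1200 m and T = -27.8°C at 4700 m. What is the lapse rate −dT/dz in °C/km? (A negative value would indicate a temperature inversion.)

Γ = −ΔT/Δz = (2.3 − (-27.8)) / (4700 − 1200) m
  = 30.1°C / 3.5 km = 8.6°C/km

8.6°C/km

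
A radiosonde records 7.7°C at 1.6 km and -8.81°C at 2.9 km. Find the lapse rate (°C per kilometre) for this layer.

Γ = −ΔT/Δz = (7.7 − (-8.81)) / (2900 − 1600) m
  = 16.51°C / 1.3 km = 12.7°C/km

12.7°C/km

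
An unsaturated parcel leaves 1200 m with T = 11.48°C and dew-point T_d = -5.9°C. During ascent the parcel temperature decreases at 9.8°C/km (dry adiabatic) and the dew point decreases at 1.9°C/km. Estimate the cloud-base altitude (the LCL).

T and T_d converge at 9.8 − 1.9 = 7.9°C per km
Height above start = (11.48 − (-5.9)) / 7.9 = 2.2 km
LCL altitude = 1200 m + 2200 m = 3400 m

3400 m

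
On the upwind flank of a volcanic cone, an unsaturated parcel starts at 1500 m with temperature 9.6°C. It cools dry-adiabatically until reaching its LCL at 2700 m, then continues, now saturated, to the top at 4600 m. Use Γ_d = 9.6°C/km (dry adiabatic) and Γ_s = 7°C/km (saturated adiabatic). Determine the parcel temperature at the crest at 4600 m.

-15.22°C

1500–2700 m, dry: Δz = 1.2 km ⇒ ΔT = -11.52°C; T = -1.92°C
2700–4600 m, saturated: Δz = 1.9 km ⇒ ΔT = -13.3°C; T = -15.22°C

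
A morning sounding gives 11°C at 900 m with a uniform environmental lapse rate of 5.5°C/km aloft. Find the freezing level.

Height above start = (11 − 0) / 5.5 = 2 km
Altitude = 900 m + 2000 m = 2900 m

2900 m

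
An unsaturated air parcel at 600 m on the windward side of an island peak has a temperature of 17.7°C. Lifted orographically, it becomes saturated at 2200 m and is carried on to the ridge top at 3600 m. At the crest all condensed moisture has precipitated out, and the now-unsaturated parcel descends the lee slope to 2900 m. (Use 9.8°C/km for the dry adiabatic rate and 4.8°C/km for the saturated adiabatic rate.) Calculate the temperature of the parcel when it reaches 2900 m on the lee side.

2.16°C

600–2200 m, dry: Δz = 1.6 km ⇒ ΔT = -15.68°C; T = 2.02°C
2200–3600 m, saturated: Δz = 1.4 km ⇒ ΔT = -6.72°C; T = -4.7°C
3600–2900 m, dry descent: Δz = 0.7 km ⇒ ΔT = +6.86°C; T = 2.16°C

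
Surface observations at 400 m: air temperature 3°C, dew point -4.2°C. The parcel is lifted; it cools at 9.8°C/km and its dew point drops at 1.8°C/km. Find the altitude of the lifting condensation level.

T and T_d converge at 9.8 − 1.8 = 8°C per km
Height above start = (3 − (-4.2)) / 8 = 0.9 km
LCL altitude = 400 m + 900 m = 1300 m

1300 m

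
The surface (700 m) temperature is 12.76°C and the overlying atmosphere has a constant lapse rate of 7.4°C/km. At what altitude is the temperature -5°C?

Height above start = (12.76 − (-5)) / 7.4 = 2.4 km
Altitude = 700 m + 2400 m = 3100 m

3100 m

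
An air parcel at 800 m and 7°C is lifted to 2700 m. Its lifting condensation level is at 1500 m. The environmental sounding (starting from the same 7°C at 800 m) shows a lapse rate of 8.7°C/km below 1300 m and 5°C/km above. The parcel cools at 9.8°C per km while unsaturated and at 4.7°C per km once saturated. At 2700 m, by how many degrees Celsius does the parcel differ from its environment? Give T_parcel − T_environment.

Parcel:
  800 → 1500 m (dry, 9.8°C/km): ΔT = -9.8 × 0.7 = -6.86°C → T = 0.14°C
  1500 → 2700 m (saturated, 4.7°C/km): ΔT = -4.7 × 1.2 = -5.64°C → T = -5.5°C
Environment:
  800 → 1300 m (environment, lower layer, 8.7°C/km): ΔT = -8.7 × 0.5 = -4.35°C → T = 2.65°C
  1300 → 2700 m (environment, upper layer, 5°C/km): ΔT = -5 × 1.4 = -7°C → T = -4.35°C
T_parcel − T_env = -5.5 − (-4.35) = -1.15°C

-1.15°C (parcel cooler than environment)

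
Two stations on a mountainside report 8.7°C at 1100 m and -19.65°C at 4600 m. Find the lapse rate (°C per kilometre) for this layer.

Γ = −ΔT/Δz = (8.7 − (-19.65)) / (4600 − 1100) m
  = 28.35°C / 3.5 km = 8.1°C/km

8.1°C/km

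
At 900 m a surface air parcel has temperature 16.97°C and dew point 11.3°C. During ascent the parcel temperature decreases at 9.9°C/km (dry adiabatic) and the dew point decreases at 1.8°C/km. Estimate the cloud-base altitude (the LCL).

T and T_d converge at 9.9 − 1.8 = 8.1°C per km
Height above start = (16.97 − 11.3) / 8.1 = 0.7 km
LCL altitude = 900 m + 700 m = 1600 m

1600 m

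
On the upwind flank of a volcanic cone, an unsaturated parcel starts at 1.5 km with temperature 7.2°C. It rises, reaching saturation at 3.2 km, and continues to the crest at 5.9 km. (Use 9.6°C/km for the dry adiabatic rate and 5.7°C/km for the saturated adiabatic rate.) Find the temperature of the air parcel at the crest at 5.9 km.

1500 → 3200 m (dry, 9.6°C/km): ΔT = -9.6 × 1.7 = -16.32°C → T = -9.12°C
3200 → 5900 m (saturated, 5.7°C/km): ΔT = -5.7 × 2.7 = -15.39°C → T = -24.51°C

-24.51°C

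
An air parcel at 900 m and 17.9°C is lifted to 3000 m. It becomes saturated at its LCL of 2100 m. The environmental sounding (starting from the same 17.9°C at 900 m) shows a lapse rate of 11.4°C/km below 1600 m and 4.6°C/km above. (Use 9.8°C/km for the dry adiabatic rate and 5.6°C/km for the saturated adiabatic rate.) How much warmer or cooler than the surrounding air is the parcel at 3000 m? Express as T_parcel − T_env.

Parcel:
  900–2100 m, dry: Δz = 1.2 km ⇒ ΔT = -11.76°C; T = 6.14°C
  2100–3000 m, saturated: Δz = 0.9 km ⇒ ΔT = -5.04°C; T = 1.1°C
Environment:
  900–1600 m, environment, lower layer: Δz = 0.7 km ⇒ ΔT = -7.98°C; T = 9.92°C
  1600–3000 m, environment, upper layer: Δz = 1.4 km ⇒ ΔT = -6.44°C; T = 3.48°C
T_parcel − T_env = 1.1 − 3.48 = -2.38°C

-2.38°C (parcel cooler than environment)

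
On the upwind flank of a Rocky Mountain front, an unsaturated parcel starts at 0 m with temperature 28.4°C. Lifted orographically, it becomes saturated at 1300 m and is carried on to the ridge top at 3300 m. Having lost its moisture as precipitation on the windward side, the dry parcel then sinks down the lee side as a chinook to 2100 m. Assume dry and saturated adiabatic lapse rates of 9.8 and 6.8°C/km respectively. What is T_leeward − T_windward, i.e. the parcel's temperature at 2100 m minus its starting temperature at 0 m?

-14.58°C

0–1300 m, dry: Δz = 1.3 km ⇒ ΔT = -12.74°C; T = 15.66°C
1300–3300 m, saturated: Δz = 2 km ⇒ ΔT = -13.6°C; T = 2.06°C
3300–2100 m, dry descent: Δz = 1.2 km ⇒ ΔT = +11.76°C; T = 13.82°C
Net change vs windward start: 13.82 − 28.4 = -14.58°C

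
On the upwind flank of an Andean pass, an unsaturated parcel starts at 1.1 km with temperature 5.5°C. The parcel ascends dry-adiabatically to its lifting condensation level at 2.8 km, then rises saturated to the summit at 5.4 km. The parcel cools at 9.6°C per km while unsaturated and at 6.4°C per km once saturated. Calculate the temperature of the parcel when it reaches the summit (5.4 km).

1100–2800 m, dry: Δz = 1.7 km ⇒ ΔT = -16.32°C; T = -10.82°C
2800–5400 m, saturated: Δz = 2.6 km ⇒ ΔT = -16.64°C; T = -27.46°C

-27.46°C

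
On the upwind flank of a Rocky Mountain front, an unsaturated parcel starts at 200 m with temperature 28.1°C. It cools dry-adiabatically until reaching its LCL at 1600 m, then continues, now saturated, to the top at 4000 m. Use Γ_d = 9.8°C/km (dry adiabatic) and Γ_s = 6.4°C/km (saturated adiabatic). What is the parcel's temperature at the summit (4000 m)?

-0.98°C

Dry to 1600 m: -9.8 × 1.4 km = -13.72°C, so T = 14.38°C.
Saturated to 4000 m: -6.4 × 2.4 km = -15.36°C, so T = -0.98°C.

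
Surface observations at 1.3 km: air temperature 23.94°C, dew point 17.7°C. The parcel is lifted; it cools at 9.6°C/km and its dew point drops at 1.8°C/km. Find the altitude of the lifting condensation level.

T and T_d converge at 9.6 − 1.8 = 7.8°C per km
Height above start = (23.94 − 17.7) / 7.8 = 0.8 km
LCL altitude = 1300 m + 800 m = 2100 m

2.1 km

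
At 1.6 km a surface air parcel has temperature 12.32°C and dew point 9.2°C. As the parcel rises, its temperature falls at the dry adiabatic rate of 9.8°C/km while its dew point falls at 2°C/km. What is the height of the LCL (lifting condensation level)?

T and T_d converge at 9.8 − 2 = 7.8°C per km
Height above start = (12.32 − 9.2) / 7.8 = 0.4 km
LCL altitude = 1600 m + 400 m = 2000 m

2 km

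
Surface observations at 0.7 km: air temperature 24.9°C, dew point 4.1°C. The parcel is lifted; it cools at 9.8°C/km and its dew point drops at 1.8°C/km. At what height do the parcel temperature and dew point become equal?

T and T_d converge at 9.8 − 1.8 = 8°C per km
Height above start = (24.9 − 4.1) / 8 = 2.6 km
LCL altitude = 700 m + 2600 m = 3300 m

3.3 km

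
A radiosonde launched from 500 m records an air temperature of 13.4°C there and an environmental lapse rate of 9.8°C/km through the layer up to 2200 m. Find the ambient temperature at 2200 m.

-3.26°C

Environmental to 2200 m: -9.8 × 1.7 km = -16.66°C, so T = -3.26°C.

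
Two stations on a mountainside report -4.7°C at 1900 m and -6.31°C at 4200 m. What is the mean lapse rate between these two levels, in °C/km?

0.7°C/km

Γ = −ΔT/Δz = (-4.7 − (-6.31)) / (4200 − 1900) m
  = 1.61°C / 2.3 km = 0.7°C/km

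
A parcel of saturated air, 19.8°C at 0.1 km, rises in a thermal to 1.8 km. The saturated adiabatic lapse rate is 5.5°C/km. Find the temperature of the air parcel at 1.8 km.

From 100 m to 1800 m (saturated adiabatic): cools by 5.5 × 1.7 = 9.35°C, giving 10.45°C.

10.45°C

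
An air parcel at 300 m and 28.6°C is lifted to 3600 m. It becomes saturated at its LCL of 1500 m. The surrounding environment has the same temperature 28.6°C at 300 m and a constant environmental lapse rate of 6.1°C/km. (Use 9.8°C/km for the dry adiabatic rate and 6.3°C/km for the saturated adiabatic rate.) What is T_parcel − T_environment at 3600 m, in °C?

Parcel:
  From 300 m to 1500 m (dry): cools by 9.8 × 1.2 = 11.76°C, giving 16.84°C.
  From 1500 m to 3600 m (saturated): cools by 6.3 × 2.1 = 13.23°C, giving 3.61°C.
Environment:
  From 300 m to 3600 m (environment): cools by 6.1 × 3.3 = 20.13°C, giving 8.47°C.
T_parcel − T_env = 3.61 − 8.47 = -4.86°C

-4.86°C (parcel cooler than environment)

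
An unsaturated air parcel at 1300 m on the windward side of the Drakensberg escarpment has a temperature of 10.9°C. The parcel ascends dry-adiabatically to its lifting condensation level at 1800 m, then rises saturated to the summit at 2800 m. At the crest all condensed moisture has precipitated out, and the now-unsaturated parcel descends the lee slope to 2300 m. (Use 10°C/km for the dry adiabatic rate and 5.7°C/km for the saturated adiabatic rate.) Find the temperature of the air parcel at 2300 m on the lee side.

1300 → 1800 m (dry, 10°C/km): ΔT = -10 × 0.5 = -5°C → T = 5.9°C
1800 → 2800 m (saturated, 5.7°C/km): ΔT = -5.7 × 1 = -5.7°C → T = 0.2°C
2800 → 2300 m (dry descent, 10°C/km): ΔT = +10 × 0.5 = +5°C → T = 5.2°C

5.2°C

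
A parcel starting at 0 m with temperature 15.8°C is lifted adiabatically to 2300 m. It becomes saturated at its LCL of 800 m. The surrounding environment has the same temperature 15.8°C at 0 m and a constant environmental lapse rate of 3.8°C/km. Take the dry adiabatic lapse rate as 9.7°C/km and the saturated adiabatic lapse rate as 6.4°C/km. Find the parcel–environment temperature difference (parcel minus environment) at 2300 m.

Parcel:
  Dry to 800 m: -9.7 × 0.8 km = -7.76°C, so T = 8.04°C.
  Saturated to 2300 m: -6.4 × 1.5 km = -9.6°C, so T = -1.56°C.
Environment:
  Environment to 2300 m: -3.8 × 2.3 km = -8.74°C, so T = 7.06°C.
T_parcel − T_env = -1.56 − 7.06 = -8.62°C

-8.62°C (parcel cooler than environment)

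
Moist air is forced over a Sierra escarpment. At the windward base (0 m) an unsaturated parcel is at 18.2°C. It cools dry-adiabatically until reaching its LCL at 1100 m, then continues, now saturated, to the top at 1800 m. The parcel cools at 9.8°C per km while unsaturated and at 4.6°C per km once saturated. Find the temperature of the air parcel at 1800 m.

4.2°C

0–1100 m, dry: Δz = 1.1 km ⇒ ΔT = -10.78°C; T = 7.42°C
1100–1800 m, saturated: Δz = 0.7 km ⇒ ΔT = -3.22°C; T = 4.2°C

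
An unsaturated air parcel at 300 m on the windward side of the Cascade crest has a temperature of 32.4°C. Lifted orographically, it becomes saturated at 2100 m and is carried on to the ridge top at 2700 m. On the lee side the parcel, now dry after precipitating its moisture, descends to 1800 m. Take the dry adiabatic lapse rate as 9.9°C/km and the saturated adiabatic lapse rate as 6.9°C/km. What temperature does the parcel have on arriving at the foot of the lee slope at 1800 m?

300 → 2100 m (dry, 9.9°C/km): ΔT = -9.9 × 1.8 = -17.82°C → T = 14.58°C
2100 → 2700 m (saturated, 6.9°C/km): ΔT = -6.9 × 0.6 = -4.14°C → T = 10.44°C
2700 → 1800 m (dry descent, 9.9°C/km): ΔT = +9.9 × 0.9 = +8.91°C → T = 19.35°C

19.35°C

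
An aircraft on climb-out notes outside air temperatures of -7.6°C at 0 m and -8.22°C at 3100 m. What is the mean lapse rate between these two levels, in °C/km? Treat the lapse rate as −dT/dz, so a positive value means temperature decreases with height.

0.2°C/km

Γ = −ΔT/Δz = (-7.6 − (-8.22)) / (3100 − 0) m
  = 0.62°C / 3.1 km = 0.2°C/km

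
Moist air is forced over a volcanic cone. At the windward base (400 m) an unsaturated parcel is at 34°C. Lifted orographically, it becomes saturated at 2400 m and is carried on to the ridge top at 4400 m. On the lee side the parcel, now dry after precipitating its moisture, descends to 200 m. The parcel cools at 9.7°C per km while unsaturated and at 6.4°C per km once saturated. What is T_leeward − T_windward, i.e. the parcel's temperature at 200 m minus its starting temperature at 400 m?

From 400 m to 2400 m (dry): cools by 9.7 × 2 = 19.4°C, giving 14.6°C.
From 2400 m to 4400 m (saturated): cools by 6.4 × 2 = 12.8°C, giving 1.8°C.
From 4400 m to 200 m (dry descent): warms by 9.7 × 4.2 = 40.74°C, giving 42.54°C.
Net change vs windward start: 42.54 − 34 = +8.54°C

+8.54°C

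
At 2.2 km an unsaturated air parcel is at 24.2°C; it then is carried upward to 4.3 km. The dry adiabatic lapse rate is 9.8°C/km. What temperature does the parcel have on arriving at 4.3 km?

3.62°C

Dry adiabatic to 4300 m: -9.8 × 2.1 km = -20.58°C, so T = 3.62°C.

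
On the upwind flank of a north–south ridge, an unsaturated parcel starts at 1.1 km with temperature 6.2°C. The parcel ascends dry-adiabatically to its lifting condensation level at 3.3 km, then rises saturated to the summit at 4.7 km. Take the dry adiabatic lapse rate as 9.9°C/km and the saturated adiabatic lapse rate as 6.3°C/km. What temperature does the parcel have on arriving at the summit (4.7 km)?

1100 → 3300 m (dry, 9.9°C/km): ΔT = -9.9 × 2.2 = -21.78°C → T = -15.58°C
3300 → 4700 m (saturated, 6.3°C/km): ΔT = -6.3 × 1.4 = -8.82°C → T = -24.4°C

-24.4°C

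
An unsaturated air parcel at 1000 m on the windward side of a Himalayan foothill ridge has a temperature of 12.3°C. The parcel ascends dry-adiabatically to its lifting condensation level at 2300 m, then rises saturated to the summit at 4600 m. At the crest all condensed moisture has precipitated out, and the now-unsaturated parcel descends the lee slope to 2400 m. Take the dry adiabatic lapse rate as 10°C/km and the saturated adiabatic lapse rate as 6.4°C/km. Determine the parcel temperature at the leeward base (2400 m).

6.58°C

1000–2300 m, dry: Δz = 1.3 km ⇒ ΔT = -13°C; T = -0.7°C
2300–4600 m, saturated: Δz = 2.3 km ⇒ ΔT = -14.72°C; T = -15.42°C
4600–2400 m, dry descent: Δz = 2.2 km ⇒ ΔT = +22°C; T = 6.58°C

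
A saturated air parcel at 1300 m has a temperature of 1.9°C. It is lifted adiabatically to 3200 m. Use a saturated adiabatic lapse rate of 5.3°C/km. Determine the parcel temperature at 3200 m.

Saturated adiabatic to 3200 m: -5.3 × 1.9 km = -10.07°C, so T = -8.17°C.

-8.17°C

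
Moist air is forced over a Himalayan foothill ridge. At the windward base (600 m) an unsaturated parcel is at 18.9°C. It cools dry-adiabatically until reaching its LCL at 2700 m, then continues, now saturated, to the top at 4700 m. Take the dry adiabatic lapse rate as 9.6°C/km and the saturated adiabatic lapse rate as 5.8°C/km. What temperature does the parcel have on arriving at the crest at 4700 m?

-12.86°C

600–2700 m, dry: Δz = 2.1 km ⇒ ΔT = -20.16°C; T = -1.26°C
2700–4700 m, saturated: Δz = 2 km ⇒ ΔT = -11.6°C; T = -12.86°C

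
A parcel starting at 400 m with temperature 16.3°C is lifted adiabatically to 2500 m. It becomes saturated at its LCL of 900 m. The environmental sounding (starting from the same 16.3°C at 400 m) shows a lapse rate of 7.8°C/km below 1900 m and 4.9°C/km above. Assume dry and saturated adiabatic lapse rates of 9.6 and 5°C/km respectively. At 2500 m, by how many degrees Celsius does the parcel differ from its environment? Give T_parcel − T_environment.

+1.84°C (parcel warmer than environment)

Parcel:
  From 400 m to 900 m (dry): cools by 9.6 × 0.5 = 4.8°C, giving 11.5°C.
  From 900 m to 2500 m (saturated): cools by 5 × 1.6 = 8°C, giving 3.5°C.
Environment:
  From 400 m to 1900 m (environment, lower layer): cools by 7.8 × 1.5 = 11.7°C, giving 4.6°C.
  From 1900 m to 2500 m (environment, upper layer): cools by 4.9 × 0.6 = 2.94°C, giving 1.66°C.
T_parcel − T_env = 3.5 − 1.66 = +1.84°C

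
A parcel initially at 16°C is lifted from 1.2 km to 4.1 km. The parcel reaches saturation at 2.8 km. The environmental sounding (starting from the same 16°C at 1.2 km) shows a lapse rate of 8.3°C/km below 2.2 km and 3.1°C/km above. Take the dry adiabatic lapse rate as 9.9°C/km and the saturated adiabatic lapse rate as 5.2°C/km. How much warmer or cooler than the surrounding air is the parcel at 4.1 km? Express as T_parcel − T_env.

-8.41°C (parcel cooler than environment)

Parcel:
  From 1200 m to 2800 m (dry): cools by 9.9 × 1.6 = 15.84°C, giving 0.16°C.
  From 2800 m to 4100 m (saturated): cools by 5.2 × 1.3 = 6.76°C, giving -6.6°C.
Environment:
  From 1200 m to 2200 m (environment, lower layer): cools by 8.3 × 1 = 8.3°C, giving 7.7°C.
  From 2200 m to 4100 m (environment, upper layer): cools by 3.1 × 1.9 = 5.89°C, giving 1.81°C.
T_parcel − T_env = -6.6 − 1.81 = -8.41°C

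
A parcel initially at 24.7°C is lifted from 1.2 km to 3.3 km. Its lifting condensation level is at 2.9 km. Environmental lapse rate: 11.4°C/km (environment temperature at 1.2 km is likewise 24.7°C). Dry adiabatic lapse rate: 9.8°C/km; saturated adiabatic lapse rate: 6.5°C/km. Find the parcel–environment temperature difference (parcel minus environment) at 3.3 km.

+4.68°C (parcel warmer than environment)

Parcel:
  1200–2900 m, dry: Δz = 1.7 km ⇒ ΔT = -16.66°C; T = 8.04°C
  2900–3300 m, saturated: Δz = 0.4 km ⇒ ΔT = -2.6°C; T = 5.44°C
Environment:
  1200–3300 m, environment: Δz = 2.1 km ⇒ ΔT = -23.94°C; T = 0.76°C
T_parcel − T_env = 5.44 − 0.76 = +4.68°C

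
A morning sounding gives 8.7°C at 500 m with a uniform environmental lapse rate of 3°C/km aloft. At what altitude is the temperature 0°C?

Height above start = (8.7 − 0) / 3 = 2.9 km
Altitude = 500 m + 2900 m = 3400 m

3400 m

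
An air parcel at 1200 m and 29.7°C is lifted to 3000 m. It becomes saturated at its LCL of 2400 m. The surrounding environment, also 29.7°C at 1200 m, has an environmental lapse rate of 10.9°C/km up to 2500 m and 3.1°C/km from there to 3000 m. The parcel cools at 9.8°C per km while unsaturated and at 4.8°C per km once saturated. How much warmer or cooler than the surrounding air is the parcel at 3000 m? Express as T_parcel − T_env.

Parcel:
  From 1200 m to 2400 m (dry): cools by 9.8 × 1.2 = 11.76°C, giving 17.94°C.
  From 2400 m to 3000 m (saturated): cools by 4.8 × 0.6 = 2.88°C, giving 15.06°C.
Environment:
  From 1200 m to 2500 m (environment, lower layer): cools by 10.9 × 1.3 = 14.17°C, giving 15.53°C.
  From 2500 m to 3000 m (environment, upper layer): cools by 3.1 × 0.5 = 1.55°C, giving 13.98°C.
T_parcel − T_env = 15.06 − 13.98 = +1.08°C

+1.08°C (parcel warmer than environment)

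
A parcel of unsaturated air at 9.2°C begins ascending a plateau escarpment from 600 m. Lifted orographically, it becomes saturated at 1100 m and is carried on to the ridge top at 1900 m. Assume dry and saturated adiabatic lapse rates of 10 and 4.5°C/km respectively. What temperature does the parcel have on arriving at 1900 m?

0.6°C

Dry to 1100 m: -10 × 0.5 km = -5°C, so T = 4.2°C.
Saturated to 1900 m: -4.5 × 0.8 km = -3.6°C, so T = 0.6°C.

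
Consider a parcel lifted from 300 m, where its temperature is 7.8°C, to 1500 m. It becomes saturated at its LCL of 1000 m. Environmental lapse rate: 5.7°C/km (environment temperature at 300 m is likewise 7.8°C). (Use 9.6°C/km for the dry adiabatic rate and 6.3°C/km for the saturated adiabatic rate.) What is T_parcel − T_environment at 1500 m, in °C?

Parcel:
  300 → 1000 m (dry, 9.6°C/km): ΔT = -9.6 × 0.7 = -6.72°C → T = 1.08°C
  1000 → 1500 m (saturated, 6.3°C/km): ΔT = -6.3 × 0.5 = -3.15°C → T = -2.07°C
Environment:
  300 → 1500 m (environment, 5.7°C/km): ΔT = -5.7 × 1.2 = -6.84°C → T = 0.96°C
T_parcel − T_env = -2.07 − 0.96 = -3.03°C

-3.03°C (parcel cooler than environment)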